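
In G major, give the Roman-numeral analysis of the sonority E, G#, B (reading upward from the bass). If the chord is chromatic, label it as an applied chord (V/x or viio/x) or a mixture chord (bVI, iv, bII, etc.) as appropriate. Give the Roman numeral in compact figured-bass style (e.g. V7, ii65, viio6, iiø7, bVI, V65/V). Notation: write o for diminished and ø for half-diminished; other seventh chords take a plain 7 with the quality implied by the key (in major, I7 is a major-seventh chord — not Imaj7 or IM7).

V/ii

The pitches E-G#-B form a major triad rooted on E.
E is not a diatonic chord root with this quality in G major, but it lies a perfect fifth above A (ii), so the chord functions as an applied dominant of ii.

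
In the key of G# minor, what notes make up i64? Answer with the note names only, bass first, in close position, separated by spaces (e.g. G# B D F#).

D# G# B

In G# minor, scale degree 1 is G#, and the diatonic chord built there is a minor triad.
Stacking thirds from G# gives G#-B-D#.
With the 64 figure the chord is in second inversion; from the bass D# upward in close position it reads D#-G#-B.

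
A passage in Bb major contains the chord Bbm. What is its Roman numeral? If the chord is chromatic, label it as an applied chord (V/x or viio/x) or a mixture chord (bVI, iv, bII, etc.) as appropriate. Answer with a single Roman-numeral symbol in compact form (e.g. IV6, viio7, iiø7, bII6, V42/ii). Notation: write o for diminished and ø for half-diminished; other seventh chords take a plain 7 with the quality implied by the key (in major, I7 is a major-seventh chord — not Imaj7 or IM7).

i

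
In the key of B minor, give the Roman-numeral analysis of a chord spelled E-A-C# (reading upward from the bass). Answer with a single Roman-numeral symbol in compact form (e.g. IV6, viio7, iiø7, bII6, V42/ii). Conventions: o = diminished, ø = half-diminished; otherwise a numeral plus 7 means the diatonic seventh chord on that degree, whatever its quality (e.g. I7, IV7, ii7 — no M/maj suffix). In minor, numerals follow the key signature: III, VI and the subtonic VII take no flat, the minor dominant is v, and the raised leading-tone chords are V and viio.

VII64

Stacked in thirds the chord is A-C#-E: a major triad on A.
A is scale degree 7 in B minor, and a major triad on that degree is written VII.
With E in the bass the chord is in second inversion, so the figured bass is 64.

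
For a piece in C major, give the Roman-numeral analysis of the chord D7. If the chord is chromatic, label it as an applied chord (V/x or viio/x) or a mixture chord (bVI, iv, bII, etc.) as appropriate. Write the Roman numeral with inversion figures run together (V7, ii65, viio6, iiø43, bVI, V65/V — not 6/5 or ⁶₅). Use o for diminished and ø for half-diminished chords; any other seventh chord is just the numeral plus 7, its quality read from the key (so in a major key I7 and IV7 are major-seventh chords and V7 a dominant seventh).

The pitches D-F#-A-C form a dominant seventh chord rooted on D.
D is not a diatonic chord root with this quality in C major, but it lies a perfect fifth above G (V), so the chord functions as an applied dominant of V.

V7/V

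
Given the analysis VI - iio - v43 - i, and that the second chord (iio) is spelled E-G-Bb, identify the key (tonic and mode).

The chord Edim is a diminished triad rooted on E; its label is iio.
If E is scale degree 2 and the mode makes that degree carry a diminished triad, the tonic is D and the mode is minor.

D minor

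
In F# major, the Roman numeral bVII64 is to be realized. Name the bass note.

B

bVII in F# major has root E; the chord is E-G#-B.
The figure 64 means second inversion — the fifth is in the bass.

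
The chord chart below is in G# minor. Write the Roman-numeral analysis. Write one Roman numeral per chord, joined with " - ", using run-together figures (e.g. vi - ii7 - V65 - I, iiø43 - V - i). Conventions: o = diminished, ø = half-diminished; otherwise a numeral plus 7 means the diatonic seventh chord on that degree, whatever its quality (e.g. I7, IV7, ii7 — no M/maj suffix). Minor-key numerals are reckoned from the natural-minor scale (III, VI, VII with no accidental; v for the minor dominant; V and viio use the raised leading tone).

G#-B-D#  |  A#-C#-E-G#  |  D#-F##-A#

G#-B-D# has root G#, degree 1 in G# minor, so i.
A#-C#-E-G#: root A# is the supertonic; half-diminished seventh chord there is iiø7.
D#-F##-A#: root D# is the dominant; major triad there is V.

i - iiø7 - V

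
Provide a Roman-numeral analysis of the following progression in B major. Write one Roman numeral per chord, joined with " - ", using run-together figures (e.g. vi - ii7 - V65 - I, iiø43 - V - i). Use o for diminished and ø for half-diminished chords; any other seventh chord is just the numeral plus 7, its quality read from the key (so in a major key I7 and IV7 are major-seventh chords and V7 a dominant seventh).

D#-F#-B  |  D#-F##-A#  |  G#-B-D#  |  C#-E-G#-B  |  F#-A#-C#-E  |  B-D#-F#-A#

I6 - V/vi - vi - ii7 - V7 - I7

D#-F#-B: root B is the tonic; major triad there is I6.
D#-F##-A# is the secondary dominant of vi (major triad on D#): V/vi.
G#-B-D# has root G#, degree 6 in B major, so vi.
C#-E-G#-B: minor seventh chord on C# = scale degree 2 → ii7.
F#-A#-C#-E: root F# is the dominant; dominant seventh chord there is V7.
B-D#-F#-A#: major seventh chord on B = scale degree 1 → I7.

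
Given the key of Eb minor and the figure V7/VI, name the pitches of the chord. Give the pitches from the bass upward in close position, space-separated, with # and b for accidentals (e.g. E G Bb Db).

The slash means an applied dominant: we want the dominant of VI. In Eb minor, VI is Cb major, and its dominant is built on Gb.
Building a dominant seventh chord on Gb gives Gb-Bb-Db-Fb.

Gb Bb Db Fb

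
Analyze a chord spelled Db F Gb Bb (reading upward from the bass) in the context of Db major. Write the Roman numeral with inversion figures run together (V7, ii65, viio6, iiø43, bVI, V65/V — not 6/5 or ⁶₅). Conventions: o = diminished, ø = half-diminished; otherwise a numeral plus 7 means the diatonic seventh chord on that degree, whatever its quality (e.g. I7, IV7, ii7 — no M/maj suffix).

IV43

Stacked in thirds the chord is Gb-Bb-Db-F: a major seventh chord on Gb.
Gb is scale degree 4 in Db major, and a major seventh chord on that degree is written IV7.
With Db in the bass the chord is in second inversion, so the figured bass is 43.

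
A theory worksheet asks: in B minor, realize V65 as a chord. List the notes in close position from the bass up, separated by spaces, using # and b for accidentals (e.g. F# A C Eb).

In B minor, the fifth degree is F#. The dominant is major (leading tone raised), so V is a dominant seventh chord.
Stacking thirds from F# gives F#-A#-C#-E.
The figured bass 65 indicates first inversion, placing the third (A#) in the bass: A#-C#-E-F#.

A# C# E F#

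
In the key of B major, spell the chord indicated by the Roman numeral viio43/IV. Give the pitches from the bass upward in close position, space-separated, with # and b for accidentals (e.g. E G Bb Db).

A C D# F#

The slash marks an applied leading-tone chord: viio of IV. In B major, IV is E, so the leading tone to it is D#, a half step below.
Building a fully diminished seventh chord on D# gives D#-F#-A-C.
The figured bass 43 indicates second inversion, placing the fifth (A) in the bass: A-C-D#-F#.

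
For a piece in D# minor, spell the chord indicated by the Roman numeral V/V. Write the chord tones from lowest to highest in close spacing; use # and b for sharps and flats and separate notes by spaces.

The slash means an applied dominant: we want the dominant of V. In D# minor, V is A# major, and its dominant is built on E#.
Building a major triad on E# gives E#-G##-B#.

E# G## B#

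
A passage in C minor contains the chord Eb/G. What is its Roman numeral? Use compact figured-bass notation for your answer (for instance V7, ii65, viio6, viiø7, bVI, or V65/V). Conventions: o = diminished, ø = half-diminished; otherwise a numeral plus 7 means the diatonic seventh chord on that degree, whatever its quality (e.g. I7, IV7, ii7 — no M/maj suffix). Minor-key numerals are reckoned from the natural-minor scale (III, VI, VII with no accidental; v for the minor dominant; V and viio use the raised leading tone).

III6

Stacked in thirds the chord is Eb-G-Bb: a major triad on Eb.
In C minor, Eb is the mediant; the diatonic major triad there is III.
With G in the bass the chord is in first inversion, so the figured bass is 6.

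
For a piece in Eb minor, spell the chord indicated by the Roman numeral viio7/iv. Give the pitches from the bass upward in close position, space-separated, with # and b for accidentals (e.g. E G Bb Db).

viio7/iv is a secondary leading-tone chord. The target iv is Ab in Eb minor; the applied chord is rooted a semitone below, on G.
Building a fully diminished seventh chord on G gives G-Bb-Db-Fb.

G Bb Db Fb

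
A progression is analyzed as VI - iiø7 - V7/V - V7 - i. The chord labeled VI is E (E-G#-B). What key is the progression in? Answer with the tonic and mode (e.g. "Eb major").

G# minor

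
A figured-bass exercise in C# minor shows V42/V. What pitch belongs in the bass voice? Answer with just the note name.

C#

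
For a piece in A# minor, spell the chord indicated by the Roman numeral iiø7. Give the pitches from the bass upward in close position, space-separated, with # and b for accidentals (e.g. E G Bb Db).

B# D# F# A#

The numeral's case and figure indicate a half-diminished seventh chord. In A# minor its root, the supertonic, is B#.
Stacking thirds from B# gives B#-D#-F#-A#.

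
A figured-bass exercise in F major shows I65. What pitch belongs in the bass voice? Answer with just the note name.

A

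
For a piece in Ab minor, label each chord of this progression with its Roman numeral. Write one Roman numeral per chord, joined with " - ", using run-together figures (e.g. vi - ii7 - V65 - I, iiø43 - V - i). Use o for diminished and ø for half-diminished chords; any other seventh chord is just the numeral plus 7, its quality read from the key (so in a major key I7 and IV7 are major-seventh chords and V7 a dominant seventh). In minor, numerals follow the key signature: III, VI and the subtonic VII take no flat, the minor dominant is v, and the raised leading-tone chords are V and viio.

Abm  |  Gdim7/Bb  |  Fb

i - viio65 - VI

Abm: root Ab is the tonic; minor triad there is i.
Gdim7/Bb: fully diminished seventh chord on G = scale degree 7 → viio65.
Fb: major triad on Fb = scale degree 6 → VI.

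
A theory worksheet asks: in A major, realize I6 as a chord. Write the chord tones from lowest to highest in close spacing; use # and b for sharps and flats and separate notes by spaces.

C# E A

The numeral's case and figure indicate a major triad. In A major its root, the tonic, is A.
Stacking thirds from A gives A-C#-E.
With the 6 figure the chord is in first inversion; from the bass C# upward in close position it reads C#-E-A.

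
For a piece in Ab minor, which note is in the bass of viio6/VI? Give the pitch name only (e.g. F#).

The applied chord viio6/VI is rooted on Eb: Eb-Gb-Bbb.
The figure 6 means first inversion — the third is in the bass.

Gb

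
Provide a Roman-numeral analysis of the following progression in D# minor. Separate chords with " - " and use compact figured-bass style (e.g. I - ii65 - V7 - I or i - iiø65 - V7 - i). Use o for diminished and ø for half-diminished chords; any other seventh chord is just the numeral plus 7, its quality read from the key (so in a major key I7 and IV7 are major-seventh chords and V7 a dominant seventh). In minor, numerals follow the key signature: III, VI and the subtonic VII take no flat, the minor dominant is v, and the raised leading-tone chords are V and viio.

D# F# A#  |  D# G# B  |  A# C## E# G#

i - iv64 - V7

D#-F#-A# has root D#, degree 1 in D# minor, so i.
D#-G#-B has root G#, degree 4 in D# minor, so iv64.
A#-C##-E#-G#: root A# is the dominant; dominant seventh chord there is V7.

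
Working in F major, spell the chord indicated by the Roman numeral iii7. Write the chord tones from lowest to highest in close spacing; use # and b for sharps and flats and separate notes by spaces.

A C E G

The numeral's case and figure indicate a minor seventh chord. In F major its root, the mediant, is A.
Stacking thirds from A gives A-C-E-G.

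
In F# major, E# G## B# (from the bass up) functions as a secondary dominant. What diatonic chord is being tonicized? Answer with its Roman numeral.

iii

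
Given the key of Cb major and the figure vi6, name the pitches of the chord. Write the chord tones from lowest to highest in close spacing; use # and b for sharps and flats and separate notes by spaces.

The numeral's case and figure indicate a minor triad. In Cb major its root, the submediant, is Ab.
That chord is spelled Ab-Cb-Eb.
With the 6 figure the chord is in first inversion; from the bass Cb upward in close position it reads Cb-Eb-Ab.

Cb Eb Ab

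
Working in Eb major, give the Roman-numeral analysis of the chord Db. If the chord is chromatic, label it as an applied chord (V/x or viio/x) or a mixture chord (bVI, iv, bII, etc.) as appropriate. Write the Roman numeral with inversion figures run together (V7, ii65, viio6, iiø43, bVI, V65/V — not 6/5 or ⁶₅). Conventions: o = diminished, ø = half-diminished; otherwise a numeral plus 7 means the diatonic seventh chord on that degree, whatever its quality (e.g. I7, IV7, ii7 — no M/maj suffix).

The pitches Db-F-Ab form a major triad rooted on Db.
Db is the lowered seventh degree of Eb major (diatonic 7 would be D). This is a major triad on the lowered seventh degree (the subtonic), borrowed from the parallel minor.

bVII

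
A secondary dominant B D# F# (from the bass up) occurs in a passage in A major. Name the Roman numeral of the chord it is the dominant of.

V

The chord is a major triad on B.
A dominant resolves down a perfect fifth: B → E. In A major, E is scale degree 5, i.e. V.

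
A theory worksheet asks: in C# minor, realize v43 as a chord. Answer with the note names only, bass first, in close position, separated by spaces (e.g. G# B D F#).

D# F# G# B

The numeral's case and figure indicate a minor seventh chord. In C# minor its root, the dominant, is G#.
Stacking thirds from G# gives G#-B-D#-F#.
With the 43 figure the chord is in second inversion; from the bass D# upward in close position it reads D#-F#-G#-B.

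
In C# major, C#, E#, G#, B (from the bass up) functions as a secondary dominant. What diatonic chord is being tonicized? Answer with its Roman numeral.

IV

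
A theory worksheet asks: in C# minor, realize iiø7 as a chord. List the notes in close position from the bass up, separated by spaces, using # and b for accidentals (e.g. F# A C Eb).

The numeral's case and figure indicate a half-diminished seventh chord. In C# minor its root, the supertonic, is D#.
Stacking thirds from D# gives D#-F#-A-C#.

D# F# A C#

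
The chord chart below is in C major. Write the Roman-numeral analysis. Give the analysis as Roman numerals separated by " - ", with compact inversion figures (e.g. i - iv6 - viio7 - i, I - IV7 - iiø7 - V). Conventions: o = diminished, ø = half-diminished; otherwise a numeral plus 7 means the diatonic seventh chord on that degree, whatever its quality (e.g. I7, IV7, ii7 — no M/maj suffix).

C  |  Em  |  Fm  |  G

I - iii - iv - V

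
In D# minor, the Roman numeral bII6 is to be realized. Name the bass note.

G#

bII in D# minor has root E; the chord is E-G#-B.
The figure 6 means first inversion — the third is in the bass.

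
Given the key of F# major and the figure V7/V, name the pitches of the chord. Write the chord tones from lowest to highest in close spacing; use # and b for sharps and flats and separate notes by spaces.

V7/V is a secondary dominant — the dominant seventh of V. V in F# major is C#, so the applied chord's root is G#, a perfect fifth above.
Building a dominant seventh chord on G# gives G#-B#-D#-F#.

G# B# D# F#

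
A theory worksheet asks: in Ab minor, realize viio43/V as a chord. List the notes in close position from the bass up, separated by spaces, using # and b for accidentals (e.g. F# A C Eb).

Ab Cb D F

viio43/V is a secondary leading-tone chord. The target V is Eb in Ab minor; the applied chord is rooted a semitone below, on D.
Building a fully diminished seventh chord on D gives D-F-Ab-Cb.
The figured bass 43 indicates second inversion, placing the fifth (Ab) in the bass: Ab-Cb-D-F.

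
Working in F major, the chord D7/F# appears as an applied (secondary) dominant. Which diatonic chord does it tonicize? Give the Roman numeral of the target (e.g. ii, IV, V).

ii

The chord is a dominant seventh chord on D.
A dominant resolves down a perfect fifth: D → G. In F major, G is scale degree 2, i.e. ii.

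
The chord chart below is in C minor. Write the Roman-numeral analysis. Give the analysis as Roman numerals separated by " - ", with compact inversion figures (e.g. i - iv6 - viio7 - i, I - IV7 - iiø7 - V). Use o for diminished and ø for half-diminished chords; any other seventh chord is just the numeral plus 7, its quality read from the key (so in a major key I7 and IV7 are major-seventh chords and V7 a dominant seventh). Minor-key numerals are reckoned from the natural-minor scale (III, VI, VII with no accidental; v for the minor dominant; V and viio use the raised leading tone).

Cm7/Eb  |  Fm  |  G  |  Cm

i65 - iv - V - i

Cm7/Eb has root C, degree 1 in C minor, so i65.
Fm: root F is the subdominant; minor triad there is iv.
G: major triad on G = scale degree 5 → V.
Cm: root C is the tonic; minor triad there is i.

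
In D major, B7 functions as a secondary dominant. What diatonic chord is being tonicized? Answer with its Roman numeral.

ii

The chord is a dominant seventh chord on B.
A dominant resolves down a perfect fifth: B → E. In D major, E is scale degree 2, i.e. ii.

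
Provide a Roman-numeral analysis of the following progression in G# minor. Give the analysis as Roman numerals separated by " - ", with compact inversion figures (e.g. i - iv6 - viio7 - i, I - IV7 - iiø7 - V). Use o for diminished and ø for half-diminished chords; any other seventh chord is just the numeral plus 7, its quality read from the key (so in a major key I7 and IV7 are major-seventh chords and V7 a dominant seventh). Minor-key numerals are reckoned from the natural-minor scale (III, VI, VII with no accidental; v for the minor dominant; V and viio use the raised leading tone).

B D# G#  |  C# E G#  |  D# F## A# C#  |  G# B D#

B-D#-G# has root G#, degree 1 in G# minor, so i6.
C#-E-G#: root C# is the subdominant; minor triad there is iv.
D#-F##-A#-C#: root D# is the dominant; dominant seventh chord there is V7.
G#-B-D#: root G# is the tonic; minor triad there is i.

i6 - iv - V7 - i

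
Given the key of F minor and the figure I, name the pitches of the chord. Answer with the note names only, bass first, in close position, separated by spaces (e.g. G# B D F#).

F A C

I is the major tonic (Picardy third), borrowed from the parallel major. In F minor that root is F.
So the chord is F-A-C.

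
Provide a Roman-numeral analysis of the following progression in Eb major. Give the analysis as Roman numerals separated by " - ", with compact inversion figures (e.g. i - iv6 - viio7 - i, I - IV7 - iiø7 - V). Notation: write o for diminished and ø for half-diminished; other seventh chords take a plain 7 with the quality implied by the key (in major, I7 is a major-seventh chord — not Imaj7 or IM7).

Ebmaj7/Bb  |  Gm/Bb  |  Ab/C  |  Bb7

I43 - iii6 - IV6 - V7

Ebmaj7/Bb has root Eb, degree 1 in Eb major, so I43.
Gm/Bb: minor triad on G = scale degree 3 → iii6.
Ab/C: root Ab is the subdominant; major triad there is IV6.
Bb7 has root Bb, degree 5 in Eb major, so V7.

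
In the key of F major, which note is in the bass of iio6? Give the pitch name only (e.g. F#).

iio in F major has root G; the chord is G-Bb-Db.
The figure 6 means first inversion — the third is in the bass.

Bb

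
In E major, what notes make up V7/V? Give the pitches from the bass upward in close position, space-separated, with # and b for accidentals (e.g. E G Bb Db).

F# A# C# E

The slash means an applied dominant: we want the dominant of V. In E major, V is B major, and its dominant is built on F#.
Building a dominant seventh chord on F# gives F#-A#-C#-E.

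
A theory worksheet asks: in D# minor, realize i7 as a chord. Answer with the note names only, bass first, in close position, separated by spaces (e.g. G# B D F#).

D# F# A# C#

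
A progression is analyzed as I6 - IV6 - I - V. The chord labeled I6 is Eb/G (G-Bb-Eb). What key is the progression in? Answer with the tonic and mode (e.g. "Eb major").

The anchor chord is a major triad on Eb, labeled I6.
If Eb is scale degree 1 and the mode makes that degree carry a major triad, the tonic is Eb and the mode is major.

Eb major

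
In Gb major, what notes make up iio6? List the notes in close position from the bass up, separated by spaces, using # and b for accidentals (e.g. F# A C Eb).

Cb Ebb Ab

iio6 is the diminished supertonic triad, borrowed from the parallel minor. In Gb major that root is Ab.
So the chord is Ab-Cb-Ebb, a diminished triad.
The figured bass 6 indicates first inversion, placing the third (Cb) in the bass: Cb-Ebb-Ab.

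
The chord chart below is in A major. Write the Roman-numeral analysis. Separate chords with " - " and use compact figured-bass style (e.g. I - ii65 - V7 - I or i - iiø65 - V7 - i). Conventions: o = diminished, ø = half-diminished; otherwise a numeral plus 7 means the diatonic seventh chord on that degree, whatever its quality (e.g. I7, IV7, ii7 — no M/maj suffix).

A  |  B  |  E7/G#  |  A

I - V/V - V65 - I

A: major triad on A = scale degree 1 → I.
B: a major triad on B, the applied dominant of V → V/V.
E7/G#: root E is the dominant; dominant seventh chord there is V65.
A: root A is the tonic; major triad there is I.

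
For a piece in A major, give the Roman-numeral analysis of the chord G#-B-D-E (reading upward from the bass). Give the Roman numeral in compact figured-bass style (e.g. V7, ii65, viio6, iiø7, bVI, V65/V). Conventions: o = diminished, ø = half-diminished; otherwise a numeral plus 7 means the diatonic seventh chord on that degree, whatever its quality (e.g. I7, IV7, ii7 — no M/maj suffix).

V65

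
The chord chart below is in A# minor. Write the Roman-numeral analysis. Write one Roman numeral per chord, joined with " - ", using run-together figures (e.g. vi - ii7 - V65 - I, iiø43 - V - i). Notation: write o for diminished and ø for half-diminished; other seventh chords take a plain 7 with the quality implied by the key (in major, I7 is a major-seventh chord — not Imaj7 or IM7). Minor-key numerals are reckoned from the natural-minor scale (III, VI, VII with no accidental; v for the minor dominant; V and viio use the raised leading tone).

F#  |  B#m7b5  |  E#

F# has root F#, degree 6 in A# minor, so VI.
B#m7b5: half-diminished seventh chord on B# = scale degree 2 → iiø7.
E#: major triad on E# = scale degree 5 → V.

VI - iiø7 - V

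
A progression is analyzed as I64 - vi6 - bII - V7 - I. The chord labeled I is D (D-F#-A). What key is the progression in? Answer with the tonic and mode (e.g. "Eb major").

D major

The anchor chord is a major triad on D, labeled I.
If D is scale degree 1 and the mode makes that degree carry a major triad, the tonic is D and the mode is major.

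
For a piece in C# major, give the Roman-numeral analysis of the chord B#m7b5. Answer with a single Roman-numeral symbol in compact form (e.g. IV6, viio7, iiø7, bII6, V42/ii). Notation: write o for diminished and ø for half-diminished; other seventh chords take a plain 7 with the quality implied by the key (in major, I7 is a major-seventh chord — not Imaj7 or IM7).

The pitches B#-D#-F#-A# form a half-diminished seventh chord rooted on B#.
B# is scale degree 7 in C# major, and a half-diminished seventh chord on that degree is written viiø7.

viiø7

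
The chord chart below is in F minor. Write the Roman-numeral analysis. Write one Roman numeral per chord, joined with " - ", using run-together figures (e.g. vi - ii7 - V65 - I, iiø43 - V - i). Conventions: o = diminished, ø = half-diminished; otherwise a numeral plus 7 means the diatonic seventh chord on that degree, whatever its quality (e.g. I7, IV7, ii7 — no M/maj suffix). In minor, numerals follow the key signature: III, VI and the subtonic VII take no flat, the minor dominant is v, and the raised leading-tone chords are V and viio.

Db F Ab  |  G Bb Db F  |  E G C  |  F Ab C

VI - iiø7 - V6 - i

Db-F-Ab has root Db, degree 6 in F minor, so VI.
G-Bb-Db-F: half-diminished seventh chord on G = scale degree 2 → iiø7.
E-G-C: major triad on C = scale degree 5 → V6.
F-Ab-C: minor triad on F = scale degree 1 → i.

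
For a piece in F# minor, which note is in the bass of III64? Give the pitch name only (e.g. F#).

E

III in F# minor has root A; the chord is A-C#-E.
The figure 64 means second inversion — the fifth is in the bass.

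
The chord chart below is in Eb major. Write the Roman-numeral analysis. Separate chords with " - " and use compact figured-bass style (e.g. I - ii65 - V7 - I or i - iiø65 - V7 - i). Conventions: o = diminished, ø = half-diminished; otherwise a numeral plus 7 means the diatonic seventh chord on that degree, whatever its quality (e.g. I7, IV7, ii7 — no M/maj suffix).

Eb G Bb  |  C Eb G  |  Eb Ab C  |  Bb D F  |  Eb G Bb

I - vi - IV64 - V - I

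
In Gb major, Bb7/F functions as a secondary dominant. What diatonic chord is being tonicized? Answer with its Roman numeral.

The chord is a dominant seventh chord on Bb.
A dominant resolves down a perfect fifth: Bb → Eb. In Gb major, Eb is scale degree 6, i.e. vi.

vi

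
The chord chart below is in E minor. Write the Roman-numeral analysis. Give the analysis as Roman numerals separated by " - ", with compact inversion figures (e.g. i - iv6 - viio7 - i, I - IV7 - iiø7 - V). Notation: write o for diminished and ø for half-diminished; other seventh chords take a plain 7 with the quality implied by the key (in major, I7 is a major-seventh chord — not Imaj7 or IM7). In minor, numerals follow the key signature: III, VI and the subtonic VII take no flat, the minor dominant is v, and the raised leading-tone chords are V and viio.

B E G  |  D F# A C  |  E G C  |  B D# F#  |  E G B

i64 - VII7 - VI6 - V - i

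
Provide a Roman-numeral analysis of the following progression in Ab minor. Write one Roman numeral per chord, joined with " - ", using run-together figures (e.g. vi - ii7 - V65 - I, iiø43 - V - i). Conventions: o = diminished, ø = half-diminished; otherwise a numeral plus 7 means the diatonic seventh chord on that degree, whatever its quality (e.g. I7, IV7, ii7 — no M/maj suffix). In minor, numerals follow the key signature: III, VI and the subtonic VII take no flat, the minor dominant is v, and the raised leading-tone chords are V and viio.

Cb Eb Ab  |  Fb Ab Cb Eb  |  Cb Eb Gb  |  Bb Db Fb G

Cb-Eb-Ab: minor triad on Ab = scale degree 1 → i6.
Fb-Ab-Cb-Eb: major seventh chord on Fb = scale degree 6 → VI7.
Cb-Eb-Gb: major triad on Cb = scale degree 3 → III.
Bb-Db-Fb-G: root G is the leading tone; fully diminished seventh chord there is viio65.

i6 - VI7 - III - viio65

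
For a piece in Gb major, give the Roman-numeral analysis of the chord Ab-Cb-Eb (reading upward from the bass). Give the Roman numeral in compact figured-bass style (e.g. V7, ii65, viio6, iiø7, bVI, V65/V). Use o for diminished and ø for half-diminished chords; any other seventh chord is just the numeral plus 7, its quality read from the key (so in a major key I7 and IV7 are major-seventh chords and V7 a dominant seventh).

ii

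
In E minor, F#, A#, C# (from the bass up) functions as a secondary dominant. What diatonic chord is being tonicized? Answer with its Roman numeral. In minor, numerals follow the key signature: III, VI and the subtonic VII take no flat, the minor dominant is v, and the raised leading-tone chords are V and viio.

V

The chord is a major triad on F#.
A dominant resolves down a perfect fifth: F# → B. In E minor, B is scale degree 5, i.e. V.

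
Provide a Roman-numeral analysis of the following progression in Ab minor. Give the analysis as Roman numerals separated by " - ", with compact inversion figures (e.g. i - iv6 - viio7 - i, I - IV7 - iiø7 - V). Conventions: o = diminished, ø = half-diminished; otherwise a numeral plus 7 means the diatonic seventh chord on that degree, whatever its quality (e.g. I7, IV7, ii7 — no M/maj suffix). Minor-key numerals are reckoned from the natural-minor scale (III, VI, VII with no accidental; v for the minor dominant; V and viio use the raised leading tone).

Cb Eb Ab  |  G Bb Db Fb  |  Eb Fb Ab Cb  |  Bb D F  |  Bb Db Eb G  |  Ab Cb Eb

Cb-Eb-Ab: root Ab is the tonic; minor triad there is i6.
G-Bb-Db-Fb: fully diminished seventh chord on G = scale degree 7 → viio7.
Eb-Fb-Ab-Cb has root Fb, degree 6 in Ab minor, so VI42.
Bb-D-F is the secondary dominant of V (major triad on Bb): V/V.
Bb-Db-Eb-G has root Eb, degree 5 in Ab minor, so V43.
Ab-Cb-Eb has root Ab, degree 1 in Ab minor, so i.

i6 - viio7 - VI42 - V/V - V43 - i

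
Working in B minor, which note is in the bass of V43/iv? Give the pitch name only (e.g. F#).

F#

The applied chord V43/iv is rooted on B: B-D#-F#-A.
The figure 43 means second inversion — the fifth is in the bass.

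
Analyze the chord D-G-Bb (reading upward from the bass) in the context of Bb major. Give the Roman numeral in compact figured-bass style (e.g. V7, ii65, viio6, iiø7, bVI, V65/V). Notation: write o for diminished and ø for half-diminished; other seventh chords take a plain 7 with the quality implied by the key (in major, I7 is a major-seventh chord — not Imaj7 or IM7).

The pitches G-Bb-D form a minor triad rooted on G.
In Bb major, G is the submediant; the diatonic minor triad there is vi.
With D in the bass the chord is in second inversion, so the figured bass is 64.

vi64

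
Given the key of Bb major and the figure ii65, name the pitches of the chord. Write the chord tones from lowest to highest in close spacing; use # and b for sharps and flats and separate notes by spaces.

Eb G Bb C

The numeral's case and figure indicate a minor seventh chord. In Bb major its root, the supertonic, is C.
Stacking thirds from C gives C-Eb-G-Bb.
With the 65 figure the chord is in first inversion; from the bass Eb upward in close position it reads Eb-G-Bb-C.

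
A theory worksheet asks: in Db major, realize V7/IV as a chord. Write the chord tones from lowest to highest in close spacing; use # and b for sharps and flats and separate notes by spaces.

V7/IV is a secondary dominant — the dominant seventh of IV. IV in Db major is Gb, so the applied chord's root is Db, a perfect fifth above.
Building a dominant seventh chord on Db gives Db-F-Ab-Cb.

Db F Ab Cb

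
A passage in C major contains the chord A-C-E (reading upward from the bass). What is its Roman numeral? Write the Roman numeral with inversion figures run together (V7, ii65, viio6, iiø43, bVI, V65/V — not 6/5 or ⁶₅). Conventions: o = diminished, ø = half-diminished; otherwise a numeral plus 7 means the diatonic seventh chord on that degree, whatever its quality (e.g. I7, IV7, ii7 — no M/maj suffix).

Stacked in thirds the chord is A-C-E: a minor triad on A.
In C major, A is the submediant; the diatonic minor triad there is vi.

vi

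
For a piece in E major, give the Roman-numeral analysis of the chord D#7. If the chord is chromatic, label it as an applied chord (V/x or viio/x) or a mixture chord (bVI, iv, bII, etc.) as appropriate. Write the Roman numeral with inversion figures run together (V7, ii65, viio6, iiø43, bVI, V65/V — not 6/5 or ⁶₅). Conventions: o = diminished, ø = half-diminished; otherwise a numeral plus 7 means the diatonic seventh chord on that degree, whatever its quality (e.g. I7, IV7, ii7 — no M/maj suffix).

V7/iii

The pitches D#-F##-A#-C# form a dominant seventh chord rooted on D#.
D# is not a diatonic chord root with this quality in E major, but it lies a perfect fifth above G# (iii), so the chord functions as an applied dominant of iii.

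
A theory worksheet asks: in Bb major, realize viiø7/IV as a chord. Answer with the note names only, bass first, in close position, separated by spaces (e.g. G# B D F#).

D F Ab C

viiø7/IV is a secondary leading-tone chord. The target IV is Eb in Bb major; the applied chord is rooted a semitone below, on D.
Building a half-diminished seventh chord on D gives D-F-Ab-C.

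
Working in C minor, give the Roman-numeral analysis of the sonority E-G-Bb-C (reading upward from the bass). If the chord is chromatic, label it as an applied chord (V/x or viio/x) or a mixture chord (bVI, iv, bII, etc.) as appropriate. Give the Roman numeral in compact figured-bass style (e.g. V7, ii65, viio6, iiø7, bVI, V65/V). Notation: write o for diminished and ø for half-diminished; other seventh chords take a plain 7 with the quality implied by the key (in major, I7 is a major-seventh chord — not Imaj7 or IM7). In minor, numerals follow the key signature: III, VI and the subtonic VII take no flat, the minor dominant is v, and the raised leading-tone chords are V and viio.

Stacked in thirds the chord is C-E-G-Bb: a dominant seventh chord on C.
C is not a diatonic chord root with this quality in C minor, but it lies a perfect fifth above F (iv), so the chord functions as an applied dominant of iv.
With E in the bass the chord is in first inversion, so the figured bass is 65.

V65/iv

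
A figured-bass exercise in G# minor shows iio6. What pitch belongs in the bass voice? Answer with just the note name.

C#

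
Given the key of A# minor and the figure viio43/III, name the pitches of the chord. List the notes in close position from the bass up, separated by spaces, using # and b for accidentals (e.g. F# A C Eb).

F# A B# D#

The slash marks an applied leading-tone chord: viio of III. In A# minor, III is C#, so the leading tone to it is B#, a half step below.
Building a fully diminished seventh chord on B# gives B#-D#-F#-A.
The figured bass 43 indicates second inversion, placing the fifth (F#) in the bass: F#-A-B#-D#.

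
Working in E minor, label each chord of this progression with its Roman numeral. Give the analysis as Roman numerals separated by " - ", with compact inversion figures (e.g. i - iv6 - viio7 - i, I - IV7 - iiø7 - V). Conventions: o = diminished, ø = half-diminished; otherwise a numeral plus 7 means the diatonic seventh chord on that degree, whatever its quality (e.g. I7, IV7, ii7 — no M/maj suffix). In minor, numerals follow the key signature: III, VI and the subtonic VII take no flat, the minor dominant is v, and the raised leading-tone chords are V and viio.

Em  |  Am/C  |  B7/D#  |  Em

Em has root E, degree 1 in E minor, so i.
Am/C has root A, degree 4 in E minor, so iv6.
B7/D# has root B, degree 5 in E minor, so V65.
Em: root E is the tonic; minor triad there is i.

i - iv6 - V65 - i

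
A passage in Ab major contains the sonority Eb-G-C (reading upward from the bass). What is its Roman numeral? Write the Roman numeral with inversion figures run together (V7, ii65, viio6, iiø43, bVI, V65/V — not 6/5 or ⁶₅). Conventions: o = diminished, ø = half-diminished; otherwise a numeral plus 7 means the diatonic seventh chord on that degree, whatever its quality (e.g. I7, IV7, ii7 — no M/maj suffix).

iii6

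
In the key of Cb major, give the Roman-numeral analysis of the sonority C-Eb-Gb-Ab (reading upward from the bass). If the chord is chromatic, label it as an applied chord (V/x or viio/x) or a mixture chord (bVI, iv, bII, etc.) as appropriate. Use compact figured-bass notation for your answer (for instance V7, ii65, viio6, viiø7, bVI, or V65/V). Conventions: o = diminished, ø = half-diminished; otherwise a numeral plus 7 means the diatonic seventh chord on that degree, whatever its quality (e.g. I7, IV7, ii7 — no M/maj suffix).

V65/ii

Stacked in thirds the chord is Ab-C-Eb-Gb: a dominant seventh chord on Ab.
Ab is not a diatonic chord root with this quality in Cb major, but it lies a perfect fifth above Db (ii), so the chord functions as an applied dominant of ii.
With C in the bass the chord is in first inversion, so the figured bass is 65.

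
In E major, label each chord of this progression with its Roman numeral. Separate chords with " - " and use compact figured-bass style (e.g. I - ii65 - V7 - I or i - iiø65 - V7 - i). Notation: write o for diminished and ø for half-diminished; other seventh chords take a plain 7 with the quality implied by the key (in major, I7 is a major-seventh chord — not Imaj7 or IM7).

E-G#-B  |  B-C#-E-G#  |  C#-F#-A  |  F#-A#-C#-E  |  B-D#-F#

E-G#-B has root E, degree 1 in E major, so I.
B-C#-E-G#: root C# is the submediant; minor seventh chord there is vi42.
C#-F#-A: root F# is the supertonic; minor triad there is ii64.
F#-A#-C#-E: a dominant seventh chord on F#, the applied dominant of V → V7/V.
B-D#-F#: major triad on B = scale degree 5 → V.

I - vi42 - ii64 - V7/V - V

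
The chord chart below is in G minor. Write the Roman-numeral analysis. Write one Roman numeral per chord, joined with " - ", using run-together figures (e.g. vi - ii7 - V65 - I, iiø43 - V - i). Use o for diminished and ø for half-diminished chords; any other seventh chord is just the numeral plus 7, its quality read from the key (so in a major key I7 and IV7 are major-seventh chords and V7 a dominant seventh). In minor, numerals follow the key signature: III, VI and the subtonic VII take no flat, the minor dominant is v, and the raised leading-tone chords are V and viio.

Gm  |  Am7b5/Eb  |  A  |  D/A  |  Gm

Gm: root G is the tonic; minor triad there is i.
Am7b5/Eb has root A, degree 2 in G minor, so iiø43.
A: chromatic; A is V of V, so V/V.
D/A: major triad on D = scale degree 5 → V64.
Gm has root G, degree 1 in G minor, so i.

i - iiø43 - V/V - V64 - i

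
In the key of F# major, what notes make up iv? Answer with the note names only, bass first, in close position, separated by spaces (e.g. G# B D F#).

B D F#

iv is the minor subdominant, borrowed from the parallel minor. In F# major that root is B.
So the chord is B-D-F#.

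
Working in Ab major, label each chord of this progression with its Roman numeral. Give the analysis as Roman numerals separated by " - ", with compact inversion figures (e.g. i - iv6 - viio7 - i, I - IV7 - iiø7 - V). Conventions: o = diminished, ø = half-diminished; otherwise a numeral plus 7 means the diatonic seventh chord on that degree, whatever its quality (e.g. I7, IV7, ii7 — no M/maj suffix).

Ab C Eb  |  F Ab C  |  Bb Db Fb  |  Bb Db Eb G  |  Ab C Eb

I - vi - iio - V43 - I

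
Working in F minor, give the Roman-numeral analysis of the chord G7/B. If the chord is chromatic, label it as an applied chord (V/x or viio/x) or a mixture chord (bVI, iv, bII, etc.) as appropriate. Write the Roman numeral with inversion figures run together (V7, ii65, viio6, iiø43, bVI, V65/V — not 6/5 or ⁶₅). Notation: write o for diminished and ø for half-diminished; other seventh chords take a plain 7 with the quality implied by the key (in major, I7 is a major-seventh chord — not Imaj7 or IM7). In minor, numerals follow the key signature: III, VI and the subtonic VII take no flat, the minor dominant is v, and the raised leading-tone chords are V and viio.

V65/V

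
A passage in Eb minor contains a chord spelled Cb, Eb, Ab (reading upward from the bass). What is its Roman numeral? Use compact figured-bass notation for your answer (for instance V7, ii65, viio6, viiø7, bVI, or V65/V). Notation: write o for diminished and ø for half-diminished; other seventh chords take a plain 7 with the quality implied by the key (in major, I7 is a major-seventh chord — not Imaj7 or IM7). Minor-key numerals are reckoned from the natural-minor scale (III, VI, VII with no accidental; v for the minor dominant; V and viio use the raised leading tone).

The pitches Ab-Cb-Eb form a minor triad rooted on Ab.
In Eb minor, Ab is the subdominant; the diatonic minor triad there is iv.
With Cb in the bass the chord is in first inversion, so the figured bass is 6.

iv6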